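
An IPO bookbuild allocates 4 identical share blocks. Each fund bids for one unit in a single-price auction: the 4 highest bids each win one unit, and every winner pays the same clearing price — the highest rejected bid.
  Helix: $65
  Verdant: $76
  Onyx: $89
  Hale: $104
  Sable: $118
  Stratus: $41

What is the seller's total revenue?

Sorting: 118 (Sable), 104 (Hale), 89 (Onyx), 76 (Verdant), 65 (Helix), 41 (Stratus)
The 4 highest are Sable, Hale, Onyx, Verdant.
First losing bid is Helix's $65, which sets the uniform price.
Total revenue = 4 × $65 = $260.

Total revenue: $260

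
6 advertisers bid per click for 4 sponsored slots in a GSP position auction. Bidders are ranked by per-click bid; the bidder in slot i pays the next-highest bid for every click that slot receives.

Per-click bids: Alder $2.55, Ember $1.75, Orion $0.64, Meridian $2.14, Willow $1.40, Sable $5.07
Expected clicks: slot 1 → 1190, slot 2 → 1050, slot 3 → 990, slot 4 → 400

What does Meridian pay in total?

Per-click bids in order: $5.07 (Sable) > $2.55 (Alder) > $2.14 (Meridian) > $1.75 (Ember) > $1.40 (Willow) > …
Meridian holds slot 3 → pays next bid $1.75 × 990 clicks = $1732.50.

Meridian pays $1732.50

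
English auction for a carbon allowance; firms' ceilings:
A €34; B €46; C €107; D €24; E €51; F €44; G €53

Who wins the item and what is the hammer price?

C wins at €53

Open ascending-bid auction: the price rises until one bidder remains; the winner pays the price at which the last rival dropped out.
Limits ranked: 107 (C) > 53 (G) > 51 (E) > 46 (B) > 44 (F) > 34 (A) > …
Once the price passes €53, only C is left; the hammer falls at G's limit of €53.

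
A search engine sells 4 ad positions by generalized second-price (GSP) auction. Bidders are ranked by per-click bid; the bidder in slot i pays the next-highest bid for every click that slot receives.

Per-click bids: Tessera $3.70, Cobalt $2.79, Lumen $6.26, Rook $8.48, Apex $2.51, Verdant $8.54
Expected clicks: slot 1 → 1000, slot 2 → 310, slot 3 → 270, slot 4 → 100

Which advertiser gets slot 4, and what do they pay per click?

Tessera; $2.79 per click

Sorting advertisers: $8.54 (Verdant) > $8.48 (Rook) > $6.26 (Lumen) > $3.70 (Tessera) > $2.79 (Cobalt) > …
Slot 4 goes to the fourth-ranked bidder, Tessera, who pays the next bid down: $2.79/click.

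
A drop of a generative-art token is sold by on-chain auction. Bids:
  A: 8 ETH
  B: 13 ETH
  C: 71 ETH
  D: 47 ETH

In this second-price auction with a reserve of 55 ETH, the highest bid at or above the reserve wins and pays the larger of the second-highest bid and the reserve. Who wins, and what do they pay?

C pays 55 ETH

Bids ranked: 71 (C) > 47 (D) > 13 (B) > 8 (A)
Highest eligible bid: C at 71 ETH.
Second-highest bid 47 ETH is below the reserve 55 ETH, so the reserve binds → payment 55 ETH.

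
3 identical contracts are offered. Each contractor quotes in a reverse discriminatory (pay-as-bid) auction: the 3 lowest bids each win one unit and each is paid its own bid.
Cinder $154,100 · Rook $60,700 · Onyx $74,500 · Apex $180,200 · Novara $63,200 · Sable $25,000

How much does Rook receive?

Rook is paid $60,700

Bids ranked low→high: 25,000 (Sable), 60,700 (Rook), 63,200 (Novara), 74,500 (Onyx), 154,100 (Cinder), …
The 3 lowest are Sable, Rook, Novara.
Rook wins → own bid $60,700.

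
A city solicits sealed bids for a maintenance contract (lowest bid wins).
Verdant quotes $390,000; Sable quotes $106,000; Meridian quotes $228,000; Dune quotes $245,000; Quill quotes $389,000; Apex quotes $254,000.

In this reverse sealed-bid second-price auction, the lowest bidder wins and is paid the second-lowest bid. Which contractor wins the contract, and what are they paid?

Sable is paid $228,000

Rule: the lowest bidder wins and is paid the second-lowest bid.
Bids in order: 106,000 (Sable) < 228,000 (Meridian) < 245,000 (Dune) < 254,000 (Apex) < 389,000 (Quill) < 390,000 (Verdant)
Sable is lowest; is paid the second-lowest bid, $228,000.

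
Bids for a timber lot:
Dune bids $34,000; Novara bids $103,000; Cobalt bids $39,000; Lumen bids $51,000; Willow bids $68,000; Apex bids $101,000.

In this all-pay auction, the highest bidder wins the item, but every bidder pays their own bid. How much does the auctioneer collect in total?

All-pay auction: the highest bidder wins the item, but every bidder pays their own bid.
Bids ranked: 103,000 (Novara) > 101,000 (Apex) > 68,000 (Willow) > 51,000 (Lumen) > 39,000 (Cobalt) > 34,000 (Dune)
Novara wins with the top bid; all bids are sunk regardless.
Every bidder forfeits their bid regardless of winning.
Revenue = 34,000 + 103,000 + 39,000 + 51,000 + 68,000 + 101,000 = $396,000.

Total revenue: $396,000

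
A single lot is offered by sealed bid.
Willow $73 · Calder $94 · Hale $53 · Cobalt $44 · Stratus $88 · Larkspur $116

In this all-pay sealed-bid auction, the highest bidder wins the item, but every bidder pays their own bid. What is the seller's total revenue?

All-pay sealed-bid auction: the highest bidder wins the item, but every bidder pays their own bid.
Sorting bids: 116 (Larkspur) > 94 (Calder) > 88 (Stratus) > 73 (Willow) > 53 (Hale) > 44 (Cobalt)
Larkspur wins with the top bid; all bids are sunk regardless.
Every bidder forfeits their bid regardless of winning.
Revenue = 73 + 94 + 53 + 44 + 88 + 116 = $468.

Total revenue: $468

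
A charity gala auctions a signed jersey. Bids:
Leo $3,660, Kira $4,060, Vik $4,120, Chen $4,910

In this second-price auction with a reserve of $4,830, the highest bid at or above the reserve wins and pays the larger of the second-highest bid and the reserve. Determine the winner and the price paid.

Chen pays $4,830

Bids in order: 4,910 (Chen) > 4,120 (Vik) > 4,060 (Kira) > 3,660 (Leo)
Chen has the top bid at or above the reserve ($4,910).
max(second-highest $4,120, reserve $4,830) = $4,830.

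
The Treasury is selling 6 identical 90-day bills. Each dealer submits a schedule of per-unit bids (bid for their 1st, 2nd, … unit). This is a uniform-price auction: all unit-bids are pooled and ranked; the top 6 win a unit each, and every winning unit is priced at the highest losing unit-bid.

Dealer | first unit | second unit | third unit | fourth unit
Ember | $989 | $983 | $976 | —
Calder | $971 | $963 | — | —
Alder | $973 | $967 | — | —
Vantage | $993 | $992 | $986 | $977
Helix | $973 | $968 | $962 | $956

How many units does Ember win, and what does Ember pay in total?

Ember: 2 units, pays $1,952

All unit-bids, highest first — top 6: 993 (Vantage-1), 992 (Vantage-2), 989 (Ember-1), 986 (Vantage-3), 983 (Ember-2), 977 (Vantage-4)
The (k+1)-th unit-bid is $976.
Ember wins 2 unit(s) at $976 each.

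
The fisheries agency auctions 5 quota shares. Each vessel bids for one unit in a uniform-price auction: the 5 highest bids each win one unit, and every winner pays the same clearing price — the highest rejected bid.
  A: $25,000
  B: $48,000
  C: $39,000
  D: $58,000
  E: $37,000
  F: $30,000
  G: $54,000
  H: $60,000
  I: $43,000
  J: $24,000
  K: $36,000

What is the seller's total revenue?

Ordering the bids: 60,000 (H), 58,000 (D), 54,000 (G), 48,000 (B), 43,000 (I), 39,000 (C), 37,000 (E), …
Winners (5 units): H, D, G, B, I.
First losing bid is C's $39,000, which sets the uniform price.
Total revenue = 5 × $39,000 = $195,000.

Total revenue: $195,000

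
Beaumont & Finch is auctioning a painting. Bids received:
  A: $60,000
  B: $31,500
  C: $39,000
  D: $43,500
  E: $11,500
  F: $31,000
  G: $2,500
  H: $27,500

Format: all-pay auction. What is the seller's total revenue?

Total revenue: $246,500

Bids in order: 60,000 (A) > 43,500 (D) > 39,000 (C) > 31,500 (B) > 31,000 (F) > 27,500 (H) > …
Every bidder forfeits their bid regardless of winning.
Revenue = 60,000 + 31,500 + 39,000 + 43,500 + 11,500 + 31,000 + 2,500 + 27,500 = $246,500.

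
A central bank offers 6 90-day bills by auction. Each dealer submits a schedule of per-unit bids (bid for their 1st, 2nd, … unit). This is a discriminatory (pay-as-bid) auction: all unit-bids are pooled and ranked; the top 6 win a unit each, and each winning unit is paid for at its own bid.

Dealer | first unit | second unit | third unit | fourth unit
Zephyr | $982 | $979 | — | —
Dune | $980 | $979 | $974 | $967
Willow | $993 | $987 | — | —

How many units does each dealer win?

All unit-bids, highest first — top 6: 993 (Willow-1), 987 (Willow-2), 982 (Zephyr-1), 980 (Dune-1), 979 (Zephyr-2), 979 (Dune-2)
Next rejected bid: $974 (not a price — pay-as-bid).
Allocation: Dune 2, Willow 2, Zephyr 2.

Dune 2, Willow 2, Zephyr 2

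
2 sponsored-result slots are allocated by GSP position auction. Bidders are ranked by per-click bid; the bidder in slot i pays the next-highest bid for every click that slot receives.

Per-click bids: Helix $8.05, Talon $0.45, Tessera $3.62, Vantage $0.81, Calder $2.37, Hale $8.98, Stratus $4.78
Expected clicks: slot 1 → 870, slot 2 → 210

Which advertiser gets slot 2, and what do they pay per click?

Helix; $4.78 per click

Per-click bids in order: $8.98 (Hale) > $8.05 (Helix) > $4.78 (Stratus) > …
Slot 2 goes to the second-ranked bidder, Helix, who pays the next bid down: $4.78/click.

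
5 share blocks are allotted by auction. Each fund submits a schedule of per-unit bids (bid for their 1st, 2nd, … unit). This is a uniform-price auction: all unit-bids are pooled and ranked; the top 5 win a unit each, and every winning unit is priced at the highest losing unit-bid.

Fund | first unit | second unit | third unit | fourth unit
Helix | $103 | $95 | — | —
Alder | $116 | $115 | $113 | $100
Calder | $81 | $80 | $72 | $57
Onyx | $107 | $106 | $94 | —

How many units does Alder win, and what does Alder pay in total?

Alder: 3 units, pays $309

All unit-bids, highest first — top 5: 116 (Alder-1), 115 (Alder-2), 113 (Alder-3), 107 (Onyx-1), 106 (Onyx-2)
First bid not allocated: $103.
Alder wins 3 unit(s) at $103 each.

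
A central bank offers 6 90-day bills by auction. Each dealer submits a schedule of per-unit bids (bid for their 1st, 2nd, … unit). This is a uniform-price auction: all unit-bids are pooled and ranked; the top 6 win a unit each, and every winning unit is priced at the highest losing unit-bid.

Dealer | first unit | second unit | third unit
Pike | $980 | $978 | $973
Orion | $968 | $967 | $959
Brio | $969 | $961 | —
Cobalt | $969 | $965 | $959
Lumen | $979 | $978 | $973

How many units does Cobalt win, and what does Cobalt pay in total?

Merging the schedules and taking the best 6: 980 (Pike-1), 979 (Lumen-1), 978 (Pike-2), 978 (Lumen-2), 973 (Pike-3), 973 (Lumen-3)
First bid not allocated: $969.
Cobalt wins 0 unit(s) at $969 each.

Cobalt: 0 units, pays $0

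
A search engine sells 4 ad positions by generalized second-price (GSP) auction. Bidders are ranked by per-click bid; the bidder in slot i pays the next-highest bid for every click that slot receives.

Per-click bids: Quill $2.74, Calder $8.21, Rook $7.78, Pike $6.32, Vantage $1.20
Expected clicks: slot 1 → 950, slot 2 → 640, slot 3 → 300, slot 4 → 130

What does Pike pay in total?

Sorting advertisers: $8.21 (Calder) > $7.78 (Rook) > $6.32 (Pike) > $2.74 (Quill) > $1.20 (Vantage)
Pike holds slot 3 → pays next bid $2.74 × 300 clicks = $822.00.

Pike pays $822.00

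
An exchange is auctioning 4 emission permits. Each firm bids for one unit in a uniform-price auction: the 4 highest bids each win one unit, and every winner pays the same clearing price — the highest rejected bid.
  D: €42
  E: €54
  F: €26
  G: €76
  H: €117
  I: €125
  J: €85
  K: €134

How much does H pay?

H pays €76

Sorting: 134 (K), 125 (I), 117 (H), 85 (J), 76 (G), 54 (E), …
The 4 highest are K, I, H, J.
Clearing price = highest rejected bid = €76.
H wins → pays €76.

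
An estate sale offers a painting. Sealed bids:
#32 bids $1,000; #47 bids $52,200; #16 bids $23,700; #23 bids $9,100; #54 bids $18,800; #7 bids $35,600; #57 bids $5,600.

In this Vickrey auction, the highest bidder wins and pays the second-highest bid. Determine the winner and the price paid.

#47 pays $35,600

Rule: the highest bidder wins and pays the second-highest bid.
Bids in order: 52,200 (#47) > 35,600 (#7) > 23,700 (#16) > 18,800 (#54) > 9,100 (#23) > 5,600 (#57) > …
Second-price: #47 pays #7's bid of $35,600.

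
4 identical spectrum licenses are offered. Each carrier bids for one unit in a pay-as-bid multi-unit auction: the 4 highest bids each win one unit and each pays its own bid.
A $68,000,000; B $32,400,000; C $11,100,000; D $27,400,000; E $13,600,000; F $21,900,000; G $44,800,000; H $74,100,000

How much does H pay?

H pays $74,100,000

Sorting: 74,100,000 (H), 68,000,000 (A), 44,800,000 (G), 32,400,000 (B), 27,400,000 (D), 21,900,000 (F), …
Winners (4 units): H, A, G, B.
H wins → own bid $74,100,000.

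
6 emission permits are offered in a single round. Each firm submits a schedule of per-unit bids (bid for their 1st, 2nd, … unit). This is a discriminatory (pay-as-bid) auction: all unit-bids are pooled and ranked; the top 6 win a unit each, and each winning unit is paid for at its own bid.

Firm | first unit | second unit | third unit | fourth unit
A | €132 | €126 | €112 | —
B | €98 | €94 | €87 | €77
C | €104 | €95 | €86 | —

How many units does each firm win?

A 3, B 1, C 2

Pooled unit-bids ranked (top 6): 132 (A-1), 126 (A-2), 112 (A-3), 104 (C-1), 98 (B-1), 95 (C-2)
Next rejected bid: €94 (not a price — pay-as-bid).
Allocation: A 3, B 1, C 2.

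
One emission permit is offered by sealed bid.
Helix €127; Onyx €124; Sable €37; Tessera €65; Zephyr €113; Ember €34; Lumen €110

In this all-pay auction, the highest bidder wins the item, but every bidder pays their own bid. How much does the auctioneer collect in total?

Rule: the highest bidder wins the item, but every bidder pays their own bid.
Bids ranked: 127 (Helix) > 124 (Onyx) > 113 (Zephyr) > 110 (Lumen) > 65 (Tessera) > 37 (Sable) > …
Helix wins with the top bid; all bids are sunk regardless.
Every bidder forfeits their bid regardless of winning.
Revenue = 127 + 124 + 37 + 65 + 113 + 34 + 110 = €610.

Total revenue: €610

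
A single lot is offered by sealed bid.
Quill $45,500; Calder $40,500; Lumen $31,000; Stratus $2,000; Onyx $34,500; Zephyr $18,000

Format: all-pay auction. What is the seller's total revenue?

Total revenue: $171,500

Rule: the highest bidder wins the item, but every bidder pays their own bid.
Sorting bids: 45,500 (Quill) > 40,500 (Calder) > 34,500 (Onyx) > 31,000 (Lumen) > 18,000 (Zephyr) > 2,000 (Stratus)
Every bidder forfeits their bid regardless of winning.
Revenue = 45,500 + 40,500 + 31,000 + 2,000 + 34,500 + 18,000 = $171,500.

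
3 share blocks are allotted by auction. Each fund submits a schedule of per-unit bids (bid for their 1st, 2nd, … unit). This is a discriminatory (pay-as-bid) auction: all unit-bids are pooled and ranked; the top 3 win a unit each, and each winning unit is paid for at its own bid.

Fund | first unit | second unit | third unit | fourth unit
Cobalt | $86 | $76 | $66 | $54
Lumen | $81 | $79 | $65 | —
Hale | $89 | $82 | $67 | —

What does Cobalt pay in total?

Merging the schedules and taking the best 3: 89 (Hale-1), 86 (Cobalt-1), 82 (Hale-2)
Next rejected bid: $81 (not a price — pay-as-bid).
Cobalt's winning unit-bids: 86 = $86.

Cobalt pays $86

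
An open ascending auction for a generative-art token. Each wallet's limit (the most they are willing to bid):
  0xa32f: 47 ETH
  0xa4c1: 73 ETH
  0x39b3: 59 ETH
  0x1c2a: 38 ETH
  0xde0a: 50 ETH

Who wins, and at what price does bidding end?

0xa4c1 wins at 59 ETH

Rule: the price rises until one bidder remains; the winner pays the price at which the last rival dropped out.
Limits in order: 73 (0xa4c1) > 59 (0x39b3) > 50 (0xde0a) > 47 (0xa32f) > 38 (0x1c2a)
Once the price passes 59 ETH, only 0xa4c1 is left; the hammer falls at 0x39b3's limit of 59 ETH.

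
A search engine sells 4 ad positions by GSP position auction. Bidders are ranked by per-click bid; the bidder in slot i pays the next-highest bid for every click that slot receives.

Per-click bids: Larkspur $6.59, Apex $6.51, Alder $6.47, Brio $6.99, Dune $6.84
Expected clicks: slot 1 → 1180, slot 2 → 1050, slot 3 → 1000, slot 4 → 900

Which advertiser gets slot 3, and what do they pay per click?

Larkspur; $6.51 per click

Sorting advertisers: $6.99 (Brio) > $6.84 (Dune) > $6.59 (Larkspur) > $6.51 (Apex) > $6.47 (Alder)
Slot 3 goes to the third-ranked bidder, Larkspur, who pays the next bid down: $6.51/click.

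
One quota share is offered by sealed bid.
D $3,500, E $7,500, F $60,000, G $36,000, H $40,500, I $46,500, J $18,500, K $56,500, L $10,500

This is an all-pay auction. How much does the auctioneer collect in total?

Sorting bids: 60,000 (F) > 56,500 (K) > 46,500 (I) > 40,500 (H) > 36,000 (G) > 18,500 (J) > …
F wins with the top bid; all bids are sunk regardless.
Every bidder forfeits their bid regardless of winning.
Revenue = 3,500 + 7,500 + 60,000 + 36,000 + 40,500 + 46,500 + 18,500 + 56,500 + 10,500 = $279,500.

Total revenue: $279,500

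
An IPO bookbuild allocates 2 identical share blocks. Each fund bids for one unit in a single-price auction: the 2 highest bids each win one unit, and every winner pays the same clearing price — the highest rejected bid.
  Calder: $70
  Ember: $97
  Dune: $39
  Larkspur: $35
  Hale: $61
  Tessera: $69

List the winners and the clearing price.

Sorting: 97 (Ember), 70 (Calder), 69 (Tessera), 61 (Hale), …
Winners (2 units): Ember, Calder.
Highest unsuccessful bid: $69 → clearing price.

Ember, Calder; each pays $69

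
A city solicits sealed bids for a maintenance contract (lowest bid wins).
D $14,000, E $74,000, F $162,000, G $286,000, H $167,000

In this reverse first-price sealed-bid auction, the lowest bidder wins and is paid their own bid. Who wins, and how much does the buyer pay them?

Reverse first-price sealed-bid auction: the lowest bidder wins and is paid their own bid.
Bids ranked: 14,000 (D) < 74,000 (E) < 162,000 (F) < 167,000 (H) < 286,000 (G)
First-price: D is paid what they bid, $14,000.

D is paid $14,000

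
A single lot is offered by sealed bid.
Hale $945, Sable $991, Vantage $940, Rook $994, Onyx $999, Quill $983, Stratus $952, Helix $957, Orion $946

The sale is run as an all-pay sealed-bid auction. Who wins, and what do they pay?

Onyx pays $999

Bids ranked: 999 (Onyx) > 994 (Rook) > 991 (Sable) > 983 (Quill) > 957 (Helix) > 952 (Stratus) > …
Onyx wins with the top bid; all bids are sunk regardless.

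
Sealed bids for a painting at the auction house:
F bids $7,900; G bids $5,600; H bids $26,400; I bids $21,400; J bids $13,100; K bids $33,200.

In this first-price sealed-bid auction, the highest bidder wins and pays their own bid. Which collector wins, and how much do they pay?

Sorting bids: 33,200 (K) > 26,400 (H) > 21,400 (I) > 13,100 (J) > 7,900 (F) > 5,600 (G)
K has the highest bid and pays exactly that: $33,200.

K pays $33,200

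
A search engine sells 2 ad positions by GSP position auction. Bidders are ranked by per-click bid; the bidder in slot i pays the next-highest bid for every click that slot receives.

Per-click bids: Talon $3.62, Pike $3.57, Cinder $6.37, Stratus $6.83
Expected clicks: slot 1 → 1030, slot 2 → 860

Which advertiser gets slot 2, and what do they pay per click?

Sorting advertisers: $6.83 (Stratus) > $6.37 (Cinder) > $3.62 (Talon) > …
Slot 2 goes to the second-ranked bidder, Cinder, who pays the next bid down: $3.62/click.

Cinder; $3.62 per click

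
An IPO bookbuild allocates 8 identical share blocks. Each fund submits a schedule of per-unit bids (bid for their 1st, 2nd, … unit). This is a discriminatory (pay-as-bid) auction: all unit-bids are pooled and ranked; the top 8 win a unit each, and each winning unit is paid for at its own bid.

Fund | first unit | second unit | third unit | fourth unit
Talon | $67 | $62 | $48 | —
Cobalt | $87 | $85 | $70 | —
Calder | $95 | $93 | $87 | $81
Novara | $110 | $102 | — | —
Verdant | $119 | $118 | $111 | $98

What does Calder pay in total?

Calder pays $188

Merging the schedules and taking the best 8: 119 (Verdant-1), 118 (Verdant-2), 111 (Verdant-3), 110 (Novara-1), 102 (Novara-2), 98 (Verdant-4), 95 (Calder-1), 93 (Calder-2)
Next rejected bid: $87 (not a price — pay-as-bid).
Calder's winning unit-bids: 95 + 93 = $188.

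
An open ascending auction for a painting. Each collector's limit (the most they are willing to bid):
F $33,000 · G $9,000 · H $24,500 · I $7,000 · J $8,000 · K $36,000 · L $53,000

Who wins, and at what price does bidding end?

Limits in order: 53,000 (L) > 36,000 (K) > 33,000 (F) > 24,500 (H) > 9,000 (G) > 8,000 (J) > …
Bidding ends when K exits at $36,000; L takes it.

L wins at $36,000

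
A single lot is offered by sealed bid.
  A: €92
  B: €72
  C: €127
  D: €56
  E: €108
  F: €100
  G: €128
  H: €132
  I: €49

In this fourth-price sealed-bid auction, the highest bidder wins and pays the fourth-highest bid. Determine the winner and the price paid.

H pays €108

Bids ranked: 132 (H) > 128 (G) > 127 (C) > 108 (E) > 100 (F) > 92 (A) > …
H wins; payment is bid #4 in the ranking = €108.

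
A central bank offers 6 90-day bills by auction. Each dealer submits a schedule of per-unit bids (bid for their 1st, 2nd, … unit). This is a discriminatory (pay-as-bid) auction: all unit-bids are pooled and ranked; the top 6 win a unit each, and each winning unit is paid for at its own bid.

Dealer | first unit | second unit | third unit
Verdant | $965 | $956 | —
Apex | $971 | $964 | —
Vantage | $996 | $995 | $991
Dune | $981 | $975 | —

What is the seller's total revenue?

Total revenue: $5,909

All unit-bids, highest first — top 6: 996 (Vantage-1), 995 (Vantage-2), 991 (Vantage-3), 981 (Dune-1), 975 (Dune-2), 971 (Apex-1)
Next rejected bid: $965 (not a price — pay-as-bid).
Each winning unit pays its own bid.
Revenue = 996 + 995 + 991 + 981 + 975 + 971 = $5,909.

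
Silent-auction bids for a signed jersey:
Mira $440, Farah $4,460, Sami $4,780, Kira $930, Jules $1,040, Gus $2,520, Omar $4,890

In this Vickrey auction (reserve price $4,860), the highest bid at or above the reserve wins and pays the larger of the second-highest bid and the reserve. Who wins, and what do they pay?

Omar pays $4,860

Bids ranked: 4,890 (Omar) > 4,780 (Sami) > 4,460 (Farah) > 2,520 (Gus) > 1,040 (Jules) > 930 (Kira) > …
Highest eligible bid: Omar at $4,890.
max(second-highest $4,780, reserve $4,860) = $4,860.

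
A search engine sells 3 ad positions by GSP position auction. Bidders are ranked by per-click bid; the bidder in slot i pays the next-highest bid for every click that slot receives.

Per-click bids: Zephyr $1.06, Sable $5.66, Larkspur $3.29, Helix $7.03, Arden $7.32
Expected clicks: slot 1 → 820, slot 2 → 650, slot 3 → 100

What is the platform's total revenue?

Total revenue: $9772.60

Sorting advertisers: $7.32 (Arden) > $7.03 (Helix) > $5.66 (Sable) > $3.29 (Larkspur) > …
Slot 1: Arden pays $7.03 × 820 = $5764.60
Slot 2: Helix pays $5.66 × 650 = $3679.00
Slot 3: Sable pays $3.29 × 100 = $329.00
Total = $9772.60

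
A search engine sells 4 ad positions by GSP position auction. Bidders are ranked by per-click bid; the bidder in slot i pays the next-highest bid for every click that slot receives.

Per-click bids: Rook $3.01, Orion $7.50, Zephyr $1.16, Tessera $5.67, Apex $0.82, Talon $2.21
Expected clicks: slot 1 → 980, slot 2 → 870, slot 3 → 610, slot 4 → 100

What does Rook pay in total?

Sorting advertisers: $7.50 (Orion) > $5.67 (Tessera) > $3.01 (Rook) > $2.21 (Talon) > $1.16 (Zephyr) > …
Rook holds slot 3 → pays next bid $2.21 × 610 clicks = $1348.10.

Rook pays $1348.10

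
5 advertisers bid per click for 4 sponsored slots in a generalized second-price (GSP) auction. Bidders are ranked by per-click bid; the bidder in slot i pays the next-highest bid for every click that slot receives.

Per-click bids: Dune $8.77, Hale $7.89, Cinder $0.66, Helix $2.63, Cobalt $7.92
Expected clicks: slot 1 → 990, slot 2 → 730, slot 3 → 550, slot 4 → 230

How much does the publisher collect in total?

Total revenue: $15198.80

Sorting advertisers: $8.77 (Dune) > $7.92 (Cobalt) > $7.89 (Hale) > $2.63 (Helix) > $0.66 (Cinder)
Slot 1: Dune pays $7.92 × 990 = $7840.80
Slot 2: Cobalt pays $7.89 × 730 = $5759.70
Slot 3: Hale pays $2.63 × 550 = $1446.50
Slot 4: Helix pays $0.66 × 230 = $151.80
Total = $15198.80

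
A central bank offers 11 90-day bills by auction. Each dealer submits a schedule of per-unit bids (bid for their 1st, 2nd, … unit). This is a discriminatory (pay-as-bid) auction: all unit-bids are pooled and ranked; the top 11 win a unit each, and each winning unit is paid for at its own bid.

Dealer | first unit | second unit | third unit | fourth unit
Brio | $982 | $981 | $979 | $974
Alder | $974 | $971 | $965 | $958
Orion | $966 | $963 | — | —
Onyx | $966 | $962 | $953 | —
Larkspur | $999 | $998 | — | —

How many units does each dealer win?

Alder 3, Brio 4, Larkspur 2, Onyx 1, Orion 1

Pooled unit-bids ranked (top 11): 999 (Larkspur-1), 998 (Larkspur-2), 982 (Brio-1), 981 (Brio-2), 979 (Brio-3), 974 (Brio-4), 974 (Alder-1), 971 (Alder-2), 966 (Orion-1), 966 (Onyx-1), 965 (Alder-3)
Next rejected bid: $963 (not a price — pay-as-bid).
Allocation: Alder 3, Brio 4, Larkspur 2, Onyx 1, Orion 1.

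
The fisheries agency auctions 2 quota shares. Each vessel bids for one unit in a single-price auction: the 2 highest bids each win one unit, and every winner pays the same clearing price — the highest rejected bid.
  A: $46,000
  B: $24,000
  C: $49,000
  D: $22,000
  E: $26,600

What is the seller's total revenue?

Total revenue: $53,200

Sorting: 49,000 (C), 46,000 (A), 26,600 (E), 24,000 (B), …
Top 2: C, A.
First losing bid is E's $26,600, which sets the uniform price.
Total revenue = 2 × $26,600 = $53,200.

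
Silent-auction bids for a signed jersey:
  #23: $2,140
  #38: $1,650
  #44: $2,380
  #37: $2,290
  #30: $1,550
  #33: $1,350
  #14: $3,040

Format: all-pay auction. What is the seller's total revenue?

Bids ranked: 3,040 (#14) > 2,380 (#44) > 2,290 (#37) > 2,140 (#23) > 1,650 (#38) > 1,550 (#30) > …
#14 wins with the top bid; all bids are sunk regardless.
Every bidder forfeits their bid regardless of winning.
Revenue = 2,140 + 1,650 + 2,380 + 2,290 + 1,550 + 1,350 + 3,040 = $14,400.

Total revenue: $14,400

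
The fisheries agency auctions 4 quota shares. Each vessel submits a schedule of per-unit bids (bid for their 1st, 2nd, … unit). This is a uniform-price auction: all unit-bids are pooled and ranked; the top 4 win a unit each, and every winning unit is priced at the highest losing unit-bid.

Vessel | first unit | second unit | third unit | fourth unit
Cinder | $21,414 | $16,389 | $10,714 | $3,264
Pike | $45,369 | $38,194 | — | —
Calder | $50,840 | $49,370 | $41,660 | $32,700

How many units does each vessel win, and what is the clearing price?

Pooled unit-bids ranked (top 4): 50,840 (Calder-1), 49,370 (Calder-2), 45,369 (Pike-1), 41,660 (Calder-3)
The (k+1)-th unit-bid is $38,194.
Allocation: Calder 3, Pike 1.

Calder 3, Pike 1; clearing price $38,194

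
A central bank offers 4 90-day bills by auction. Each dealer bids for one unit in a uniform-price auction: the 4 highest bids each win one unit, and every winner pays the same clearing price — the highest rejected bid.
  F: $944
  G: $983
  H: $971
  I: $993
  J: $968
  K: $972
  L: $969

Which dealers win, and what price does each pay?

Sorting: 993 (I), 983 (G), 972 (K), 971 (H), 969 (L), 968 (J), …
The 4 highest are I, G, K, H.
Clearing price = highest rejected bid = $969.

I, G, K, H; each pays $969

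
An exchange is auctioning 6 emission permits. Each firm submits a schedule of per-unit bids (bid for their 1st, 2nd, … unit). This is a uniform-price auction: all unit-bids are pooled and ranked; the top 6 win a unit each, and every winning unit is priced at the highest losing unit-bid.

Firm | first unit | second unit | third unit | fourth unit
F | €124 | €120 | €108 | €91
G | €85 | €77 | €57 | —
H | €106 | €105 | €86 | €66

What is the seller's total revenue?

All unit-bids, highest first — top 6: 124 (F-1), 120 (F-2), 108 (F-3), 106 (H-1), 105 (H-2), 91 (F-4)
Highest rejected unit-bid = €86.
Allocation: F 4, H 2. Every unit priced at €86.
Revenue = 6 × 86 = €516.

Total revenue: €516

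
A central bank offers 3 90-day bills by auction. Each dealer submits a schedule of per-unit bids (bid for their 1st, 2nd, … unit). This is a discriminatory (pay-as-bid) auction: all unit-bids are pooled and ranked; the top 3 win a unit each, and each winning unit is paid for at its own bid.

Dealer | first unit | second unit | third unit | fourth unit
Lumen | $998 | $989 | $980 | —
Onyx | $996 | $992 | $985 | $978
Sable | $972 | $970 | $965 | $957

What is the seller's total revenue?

Total revenue: $2,986

Merging the schedules and taking the best 3: 998 (Lumen-1), 996 (Onyx-1), 992 (Onyx-2)
Next rejected bid: $989 (not a price — pay-as-bid).
Each winning unit pays its own bid.
Revenue = 998 + 996 + 992 = $2,986.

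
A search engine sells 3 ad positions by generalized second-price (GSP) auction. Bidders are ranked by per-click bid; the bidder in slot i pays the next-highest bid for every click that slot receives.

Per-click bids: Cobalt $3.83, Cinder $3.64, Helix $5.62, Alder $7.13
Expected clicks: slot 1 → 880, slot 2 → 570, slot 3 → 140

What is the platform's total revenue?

Total revenue: $7638.30

Ranked by bid: $7.13 (Alder) > $5.62 (Helix) > $3.83 (Cobalt) > $3.64 (Cinder)
Slot 1: Alder pays $5.62 × 880 = $4945.60
Slot 2: Helix pays $3.83 × 570 = $2183.10
Slot 3: Cobalt pays $3.64 × 140 = $509.60
Total = $7638.30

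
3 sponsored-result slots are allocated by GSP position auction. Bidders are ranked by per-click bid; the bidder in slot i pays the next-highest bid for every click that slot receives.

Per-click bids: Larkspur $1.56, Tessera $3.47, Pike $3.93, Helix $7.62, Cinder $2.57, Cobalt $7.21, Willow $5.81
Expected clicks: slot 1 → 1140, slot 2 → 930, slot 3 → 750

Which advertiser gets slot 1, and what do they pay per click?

Per-click bids in order: $7.62 (Helix) > $7.21 (Cobalt) > $5.81 (Willow) > $3.93 (Pike) > …
Slot 1 goes to the first-ranked bidder, Helix, who pays the next bid down: $7.21/click.

Helix; $7.21 per click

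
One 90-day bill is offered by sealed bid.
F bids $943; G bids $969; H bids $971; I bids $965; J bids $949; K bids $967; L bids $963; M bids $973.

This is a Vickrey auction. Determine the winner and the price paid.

M pays $971

Bids in order: 973 (M) > 971 (H) > 969 (G) > 967 (K) > 965 (I) > 963 (L) > …
Second-price: M pays H's bid of $971.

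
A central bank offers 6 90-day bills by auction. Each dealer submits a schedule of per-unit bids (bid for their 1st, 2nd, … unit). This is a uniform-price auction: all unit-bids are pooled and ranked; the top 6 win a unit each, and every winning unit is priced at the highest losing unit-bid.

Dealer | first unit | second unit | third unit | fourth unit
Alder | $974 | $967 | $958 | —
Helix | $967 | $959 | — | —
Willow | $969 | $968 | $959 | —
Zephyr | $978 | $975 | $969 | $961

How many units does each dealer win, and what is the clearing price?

Alder 1, Willow 2, Zephyr 3; clearing price $967

Merging the schedules and taking the best 6: 978 (Zephyr-1), 975 (Zephyr-2), 974 (Alder-1), 969 (Willow-1), 969 (Zephyr-3), 968 (Willow-2)
Highest rejected unit-bid = $967.
Allocation: Alder 1, Willow 2, Zephyr 3.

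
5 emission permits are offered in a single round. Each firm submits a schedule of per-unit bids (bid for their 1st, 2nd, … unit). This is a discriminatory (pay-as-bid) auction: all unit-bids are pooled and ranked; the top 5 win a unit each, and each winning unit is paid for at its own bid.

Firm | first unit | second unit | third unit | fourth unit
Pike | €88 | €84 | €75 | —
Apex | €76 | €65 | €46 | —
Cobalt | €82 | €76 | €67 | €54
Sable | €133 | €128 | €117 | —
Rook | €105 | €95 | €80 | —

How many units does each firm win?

Rook 2, Sable 3

Merging the schedules and taking the best 5: 133 (Sable-1), 128 (Sable-2), 117 (Sable-3), 105 (Rook-1), 95 (Rook-2)
Next rejected bid: €88 (not a price — pay-as-bid).
Allocation: Rook 2, Sable 3.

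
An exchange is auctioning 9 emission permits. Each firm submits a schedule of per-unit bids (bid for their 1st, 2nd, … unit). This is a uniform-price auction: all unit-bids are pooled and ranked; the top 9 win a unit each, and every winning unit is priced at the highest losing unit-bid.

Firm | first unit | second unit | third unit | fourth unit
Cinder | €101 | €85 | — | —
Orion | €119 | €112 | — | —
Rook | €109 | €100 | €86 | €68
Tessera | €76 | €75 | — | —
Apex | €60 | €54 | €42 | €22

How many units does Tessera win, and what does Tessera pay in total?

Tessera: 2 units, pays €136

Pooled unit-bids ranked (top 9): 119 (Orion-1), 112 (Orion-2), 109 (Rook-1), 101 (Cinder-1), 100 (Rook-2), 86 (Rook-3), 85 (Cinder-2), 76 (Tessera-1), 75 (Tessera-2)
Highest rejected unit-bid = €68.
Tessera wins 2 unit(s) at €68 each.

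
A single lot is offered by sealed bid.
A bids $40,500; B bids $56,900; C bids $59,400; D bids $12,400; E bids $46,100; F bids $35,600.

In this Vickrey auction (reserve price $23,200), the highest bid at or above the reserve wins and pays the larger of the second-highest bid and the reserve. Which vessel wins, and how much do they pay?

Sorting bids: 59,400 (C) > 56,900 (B) > 46,100 (E) > 40,500 (A) > 35,600 (F) > 12,400 (D)
Highest eligible bid: C at $59,400.
max(second-highest $56,900, reserve $23,200) = $56,900; the reserve does not bind.

C pays $56,900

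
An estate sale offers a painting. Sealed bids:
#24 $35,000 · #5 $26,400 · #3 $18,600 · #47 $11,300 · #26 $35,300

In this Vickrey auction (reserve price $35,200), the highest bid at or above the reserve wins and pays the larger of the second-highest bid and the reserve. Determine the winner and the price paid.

#26 pays $35,200

Bids in order: 35,300 (#26) > 35,000 (#24) > 26,400 (#5) > 18,600 (#3) > 11,300 (#47)
Highest eligible bid: #26 at $35,300.
max(second-highest $35,000, reserve $35,200) = $35,200.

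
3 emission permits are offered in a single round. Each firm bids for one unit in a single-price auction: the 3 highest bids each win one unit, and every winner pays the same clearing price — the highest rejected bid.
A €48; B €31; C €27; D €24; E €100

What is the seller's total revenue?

Ordering the bids: 100 (E), 48 (A), 31 (B), 27 (C), 24 (D)
The 3 highest are E, A, B.
Clearing price = highest rejected bid = €27.
Total revenue = 3 × €27 = €81.

Total revenue: €81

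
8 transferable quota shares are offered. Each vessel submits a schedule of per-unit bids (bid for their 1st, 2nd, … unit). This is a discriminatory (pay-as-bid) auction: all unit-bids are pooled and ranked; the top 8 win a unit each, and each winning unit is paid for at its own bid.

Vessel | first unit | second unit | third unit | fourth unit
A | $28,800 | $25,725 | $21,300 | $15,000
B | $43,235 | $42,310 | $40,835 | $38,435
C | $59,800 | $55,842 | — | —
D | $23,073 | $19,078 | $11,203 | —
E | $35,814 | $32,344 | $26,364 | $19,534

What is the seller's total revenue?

Total revenue: $348,615

Merging the schedules and taking the best 8: 59,800 (C-1), 55,842 (C-2), 43,235 (B-1), 42,310 (B-2), 40,835 (B-3), 38,435 (B-4), 35,814 (E-1), 32,344 (E-2)
Next rejected bid: $28,800 (not a price — pay-as-bid).
Each winning unit pays its own bid.
Revenue = 59,800 + 55,842 + 43,235 + 42,310 + 40,835 + 38,435 + 35,814 + 32,344 = $348,615.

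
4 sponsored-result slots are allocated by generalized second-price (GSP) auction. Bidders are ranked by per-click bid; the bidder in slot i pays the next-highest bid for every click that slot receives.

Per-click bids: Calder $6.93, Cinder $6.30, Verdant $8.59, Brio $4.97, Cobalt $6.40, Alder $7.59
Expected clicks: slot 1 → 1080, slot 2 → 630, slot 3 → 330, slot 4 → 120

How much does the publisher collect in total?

Per-click bids in order: $8.59 (Verdant) > $7.59 (Alder) > $6.93 (Calder) > $6.40 (Cobalt) > $6.30 (Cinder) > …
Slot 1: Verdant pays $7.59 × 1080 = $8197.20
Slot 2: Alder pays $6.93 × 630 = $4365.90
Slot 3: Calder pays $6.40 × 330 = $2112.00
Slot 4: Cobalt pays $6.30 × 120 = $756.00
Total = $15431.10

Total revenue: $15431.10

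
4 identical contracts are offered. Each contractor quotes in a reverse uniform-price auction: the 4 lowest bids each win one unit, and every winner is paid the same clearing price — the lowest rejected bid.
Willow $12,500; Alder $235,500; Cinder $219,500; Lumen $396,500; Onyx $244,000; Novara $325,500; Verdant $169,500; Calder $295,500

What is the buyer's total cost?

Total cost: $976,000

Ordering the bids: 12,500 (Willow), 169,500 (Verdant), 219,500 (Cinder), 235,500 (Alder), 244,000 (Onyx), 295,500 (Calder), …
The 4 lowest are Willow, Verdant, Cinder, Alder.
First losing bid is Onyx's $244,000, which sets the uniform price.
Total cost = 4 × $244,000 = $976,000.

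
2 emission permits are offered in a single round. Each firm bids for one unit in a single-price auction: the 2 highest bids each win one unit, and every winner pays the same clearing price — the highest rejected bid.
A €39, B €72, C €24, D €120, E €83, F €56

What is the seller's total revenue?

Sorting: 120 (D), 83 (E), 72 (B), 56 (F), …
Winners (2 units): D, E.
First losing bid is B's €72, which sets the uniform price.
Total revenue = 2 × €72 = €144.

Total revenue: €144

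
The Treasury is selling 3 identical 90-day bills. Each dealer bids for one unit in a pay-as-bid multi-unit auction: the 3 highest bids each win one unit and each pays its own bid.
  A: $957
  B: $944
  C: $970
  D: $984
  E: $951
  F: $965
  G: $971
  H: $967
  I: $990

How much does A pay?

A pays $0

Bids ranked high→low: 990 (I), 984 (D), 971 (G), 970 (C), 967 (H), …
Top 3: I, D, G.
A does not win → $0.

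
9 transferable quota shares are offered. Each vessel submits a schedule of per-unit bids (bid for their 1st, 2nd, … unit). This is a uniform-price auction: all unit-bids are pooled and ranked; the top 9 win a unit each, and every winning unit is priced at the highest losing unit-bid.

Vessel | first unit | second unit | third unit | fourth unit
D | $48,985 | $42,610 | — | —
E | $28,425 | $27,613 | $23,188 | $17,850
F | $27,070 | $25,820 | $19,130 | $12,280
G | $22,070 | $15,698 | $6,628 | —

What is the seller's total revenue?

Total revenue: $160,650

All unit-bids, highest first — top 9: 48,985 (D-1), 42,610 (D-2), 28,425 (E-1), 27,613 (E-2), 27,070 (F-1), 25,820 (F-2), 23,188 (E-3), 22,070 (G-1), 19,130 (F-3)
The (k+1)-th unit-bid is $17,850.
Allocation: D 2, E 3, F 3, G 1. Every unit priced at $17,850.
Revenue = 9 × 17,850 = $160,650.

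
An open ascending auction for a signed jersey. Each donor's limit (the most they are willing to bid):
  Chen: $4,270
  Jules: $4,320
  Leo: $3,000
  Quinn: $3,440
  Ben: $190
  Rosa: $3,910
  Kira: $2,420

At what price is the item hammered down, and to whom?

Jules wins at $4,270

Rule: the price rises until one bidder remains; the winner pays the price at which the last rival dropped out.
Limits ranked: 4,320 (Jules) > 4,270 (Chen) > 3,910 (Rosa) > 3,440 (Quinn) > 3,000 (Leo) > 2,420 (Kira) > …
Chen is the last rival to drop out, at $4,270; Jules remains and wins at that price.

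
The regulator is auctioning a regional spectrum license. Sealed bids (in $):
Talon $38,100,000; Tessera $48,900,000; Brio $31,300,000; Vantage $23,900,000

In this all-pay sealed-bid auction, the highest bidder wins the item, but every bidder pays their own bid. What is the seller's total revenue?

Total revenue: $142,200,000

Bids in order: 48,900,000 (Tessera) > 38,100,000 (Talon) > 31,300,000 (Brio) > 23,900,000 (Vantage)
Tessera wins with the top bid; all bids are sunk regardless.
Every bidder forfeits their bid regardless of winning.
Revenue = 38,100,000 + 48,900,000 + 31,300,000 + 23,900,000 = $142,200,000.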